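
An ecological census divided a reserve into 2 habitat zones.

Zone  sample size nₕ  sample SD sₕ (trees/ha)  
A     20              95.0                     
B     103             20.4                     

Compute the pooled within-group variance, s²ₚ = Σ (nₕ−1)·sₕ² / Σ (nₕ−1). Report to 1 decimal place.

A: (20−1)·95.0² = 19·9025 = 171475
B: (103−1)·20.4² = 102·416.16 = 42448.32
Numerator = 213923.32; denominator = Σ(nₕ−1) = 121.
s²ₚ = 213923.32/121 = 1767.961... → 1768.0.

1768.0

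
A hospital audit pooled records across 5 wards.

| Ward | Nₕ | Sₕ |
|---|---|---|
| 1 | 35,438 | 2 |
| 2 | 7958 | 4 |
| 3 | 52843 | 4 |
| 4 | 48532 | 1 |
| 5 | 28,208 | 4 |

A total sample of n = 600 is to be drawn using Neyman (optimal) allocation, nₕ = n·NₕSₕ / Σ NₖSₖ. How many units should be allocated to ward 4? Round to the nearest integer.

61

1: NₕSₕ = 35438·2 = 70876
2: NₕSₕ = 7958·4 = 31832
3: NₕSₕ = 52843·4 = 211372
4: NₕSₕ = 48532·1 = 48532
5: NₕSₕ = 28208·4 = 112832
Σ NₕSₕ = 475444.
n_4 = 600·48532/475444 = 61.246... → 61.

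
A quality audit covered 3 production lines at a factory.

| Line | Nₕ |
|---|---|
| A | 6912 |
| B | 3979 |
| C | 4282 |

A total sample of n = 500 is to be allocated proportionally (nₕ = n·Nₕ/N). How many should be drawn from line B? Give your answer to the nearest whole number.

131

Share of line B = 3979/15173 = 0.26224.
Allocate 500 × 0.26224 = 131.121... → 131.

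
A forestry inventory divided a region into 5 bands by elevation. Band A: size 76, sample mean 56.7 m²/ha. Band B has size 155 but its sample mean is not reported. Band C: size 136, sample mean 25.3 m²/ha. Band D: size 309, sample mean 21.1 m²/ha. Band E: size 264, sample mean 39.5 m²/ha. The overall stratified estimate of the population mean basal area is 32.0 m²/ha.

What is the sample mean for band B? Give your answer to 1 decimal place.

34.7

Σ Nₕx̄ₕ = N·μ, so 155·x̄_B = 940·32.0 − (76·56.7 + 136·25.3 + 309·21.1 + 264·39.5).
= 30080 − 24697.9 = 5382.1.
x̄_B = 5382.1 / 155 = 34.723... → 34.7.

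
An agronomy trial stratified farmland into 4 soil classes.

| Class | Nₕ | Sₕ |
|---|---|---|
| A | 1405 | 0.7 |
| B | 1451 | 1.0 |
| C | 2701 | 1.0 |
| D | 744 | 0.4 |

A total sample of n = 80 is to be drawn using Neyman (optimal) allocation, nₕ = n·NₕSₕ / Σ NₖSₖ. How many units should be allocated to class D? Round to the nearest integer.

Σ NₕSₕ = 1405·0.7 + 1451·1.0 + 2701·1.0 + 744·0.4 = 5433.1.
Share for D: 297.6/5433.1 = 0.05478.
n_D = 80 × 0.05478 = 4.382... → 4.

4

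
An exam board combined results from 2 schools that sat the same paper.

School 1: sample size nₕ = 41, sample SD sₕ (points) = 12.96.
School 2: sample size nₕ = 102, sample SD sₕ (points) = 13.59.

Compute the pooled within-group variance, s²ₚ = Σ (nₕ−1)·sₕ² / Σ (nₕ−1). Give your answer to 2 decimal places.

179.94

Degrees of freedom: 40 + 101 = 141.
Σ(nₕ−1)sₕ² = 40·167.9616 + 101·184.6881 = 25371.9621.
s²ₚ = 25371.9621 / 141 = 179.9430... → 179.94.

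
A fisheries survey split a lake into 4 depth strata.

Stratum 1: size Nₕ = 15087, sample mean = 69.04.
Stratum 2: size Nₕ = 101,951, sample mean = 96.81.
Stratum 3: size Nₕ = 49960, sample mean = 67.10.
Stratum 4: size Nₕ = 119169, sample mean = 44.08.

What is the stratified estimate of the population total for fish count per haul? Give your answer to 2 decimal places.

19516768.31

Population total = Σ Nₕ·x̄ₕ (each stratum's size times its mean).
15087·69.04 + 101951·96.81 + 49960·67.10 + 119169·44.08 = 1041606.48 + 9869876.31 + 3352316 + 5252969.52 = 19516768.31.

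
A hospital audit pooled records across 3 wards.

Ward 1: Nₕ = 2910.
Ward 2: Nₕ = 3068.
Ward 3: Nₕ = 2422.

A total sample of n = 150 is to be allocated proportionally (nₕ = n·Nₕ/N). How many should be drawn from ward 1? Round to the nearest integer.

N = 2910 + 3068 + 2422 = 8400.
n_1 = 150·2910/8400 = 51.964... → 52.

52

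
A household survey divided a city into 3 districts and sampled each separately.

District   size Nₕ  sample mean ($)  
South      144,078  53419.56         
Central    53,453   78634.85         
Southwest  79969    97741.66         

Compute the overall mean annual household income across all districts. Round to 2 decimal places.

71049.21

N = 144078 + 53453 + 79969 = 277500.
Overall mean = Σ (Nₕ/N)·x̄ₕ — weight by population share, not a simple average.
Σ Nₕx̄ₕ = 144078·53419.56 + 53453·78634.85 + 79969·97741.66 = 7696583365.68 + 4203268637.05 + 7816302808.54 = 19716154811.27.
Divide by N: 19716154811.27 / 277500 = 71049.2065... → 71049.21.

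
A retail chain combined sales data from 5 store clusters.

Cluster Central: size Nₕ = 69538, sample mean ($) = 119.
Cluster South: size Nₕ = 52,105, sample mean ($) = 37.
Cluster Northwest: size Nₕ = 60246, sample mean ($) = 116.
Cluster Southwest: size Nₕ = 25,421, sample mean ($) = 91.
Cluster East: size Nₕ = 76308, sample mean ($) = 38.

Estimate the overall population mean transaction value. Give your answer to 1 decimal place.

79.0

N = 69538 + 52105 + 60246 + 25421 + 76308 = 283618.
Overall mean = Σ (Nₕ/N)·x̄ₕ — weight by population share, not a simple average.
Σ Nₕx̄ₕ = 69538·119 + 52105·37 + 60246·116 + 25421·91 + 76308·38 = 8275022 + 1927885 + 6988536 + 2313311 + 2899704 = 22404458.
Divide by N: 22404458 / 283618 = 78.995... → 79.0.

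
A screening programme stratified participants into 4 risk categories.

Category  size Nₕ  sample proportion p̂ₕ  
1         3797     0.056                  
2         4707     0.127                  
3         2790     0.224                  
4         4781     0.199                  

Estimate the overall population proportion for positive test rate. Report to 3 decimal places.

0.148

Wₕ = Nₕ/N with N = 16075: 0.2362, 0.2928, 0.1736, 0.2974.
p̂_st = 0.2362·0.056 + 0.2928·0.127 + 0.1736·0.224 + 0.2974·0.199 ≈ 0.14848... → 0.148.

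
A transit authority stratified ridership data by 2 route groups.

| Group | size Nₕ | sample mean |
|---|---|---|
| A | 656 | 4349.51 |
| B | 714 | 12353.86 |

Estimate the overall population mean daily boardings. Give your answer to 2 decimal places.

8521.12

x̄_st = (Σ Nₕx̄ₕ) / (Σ Nₕ) = (656·4349.51 + 714·12353.86) / 1370
= 11673934.6 / 1370 = 8521.1201... → 8521.12.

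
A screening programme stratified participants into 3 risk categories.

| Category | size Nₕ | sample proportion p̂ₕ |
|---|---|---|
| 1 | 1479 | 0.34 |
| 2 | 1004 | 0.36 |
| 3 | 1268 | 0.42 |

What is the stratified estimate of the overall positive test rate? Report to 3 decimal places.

Wₕ = Nₕ/N with N = 3751: 0.3943, 0.2677, 0.3380.
p̂_st = 0.3943·0.34 + 0.2677·0.36 + 0.3380·0.42 ≈ 0.37240... → 0.372.

0.372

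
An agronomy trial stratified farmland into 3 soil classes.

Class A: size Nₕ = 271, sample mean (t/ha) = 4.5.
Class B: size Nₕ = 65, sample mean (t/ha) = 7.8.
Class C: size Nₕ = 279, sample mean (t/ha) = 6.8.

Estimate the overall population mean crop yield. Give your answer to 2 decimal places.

N = 271 + 65 + 279 = 615.
Overall mean = Σ (Nₕ/N)·x̄ₕ — weight by population share, not a simple average.
Σ Nₕx̄ₕ = 271·4.5 + 65·7.8 + 279·6.8 = 1219.5 + 507 + 1897.2 = 3623.7.
Divide by N: 3623.7 / 615 = 5.8922... → 5.89.

5.89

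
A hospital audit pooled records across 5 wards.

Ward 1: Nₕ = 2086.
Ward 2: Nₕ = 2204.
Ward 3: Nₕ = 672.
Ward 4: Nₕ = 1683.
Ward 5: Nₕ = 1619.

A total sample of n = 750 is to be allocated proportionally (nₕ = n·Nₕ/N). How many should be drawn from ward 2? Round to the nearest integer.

200

N = 2086 + 2204 + 672 + 1683 + 1619 = 8264.
n_2 = 750·2204/8264 = 200.024... → 200.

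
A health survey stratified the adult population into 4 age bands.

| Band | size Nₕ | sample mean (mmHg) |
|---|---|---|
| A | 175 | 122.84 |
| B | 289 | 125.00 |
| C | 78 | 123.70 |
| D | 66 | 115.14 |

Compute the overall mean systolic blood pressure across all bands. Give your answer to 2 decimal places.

123.14

N = 175 + 289 + 78 + 66 = 608.
Overall mean = Σ (Nₕ/N)·x̄ₕ — weight by population share, not a simple average.
Σ Nₕx̄ₕ = 175·122.84 + 289·125.00 + 78·123.70 + 66·115.14 = 21497 + 36125 + 9648.6 + 7599.24 = 74869.84.
Divide by N: 74869.84 / 608 = 123.1412... → 123.14.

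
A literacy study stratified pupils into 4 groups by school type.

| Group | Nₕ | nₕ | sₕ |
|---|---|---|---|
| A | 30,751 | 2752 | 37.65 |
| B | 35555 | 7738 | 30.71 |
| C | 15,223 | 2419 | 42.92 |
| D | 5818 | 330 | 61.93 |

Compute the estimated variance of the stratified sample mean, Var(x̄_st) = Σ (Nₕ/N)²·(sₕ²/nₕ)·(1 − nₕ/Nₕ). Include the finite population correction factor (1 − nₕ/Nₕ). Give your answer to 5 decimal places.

0.14202

N = 87347; Wₕ = Nₕ/N.
group A: (30751/87347)²·37.65²/2752·(1 − 2752/30751) = 0.05812826
group B: (35555/87347)²·30.71²/7738·(1 − 7738/35555) = 0.01579959
group C: (15223/87347)²·42.92²/2419·(1 − 2419/15223) = 0.01945510
group D: (5818/87347)²·61.93²/330·(1 − 330/5818) = 0.04863849
Sum = 0.14202144 → 0.14202.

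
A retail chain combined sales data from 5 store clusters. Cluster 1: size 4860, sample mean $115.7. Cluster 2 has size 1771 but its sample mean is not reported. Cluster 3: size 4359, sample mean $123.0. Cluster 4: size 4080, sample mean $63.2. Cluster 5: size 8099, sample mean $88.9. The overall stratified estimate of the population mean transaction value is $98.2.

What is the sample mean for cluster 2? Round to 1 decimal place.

N = 4860 + 1771 + 4359 + 4080 + 8099 = 23169.
Overall total = μ·N = 98.2·23169 = 2275195.8.
Subtract the known strata: 4860·115.7 + 4359·123.0 + 4080·63.2 + 8099·88.9 = 2076316.1.
Remaining total for cluster 2: 2275195.8 − 2076316.1 = 198879.7.
Divide by its size: 198879.7 / 1771 = 112.298... → 112.3.

112.3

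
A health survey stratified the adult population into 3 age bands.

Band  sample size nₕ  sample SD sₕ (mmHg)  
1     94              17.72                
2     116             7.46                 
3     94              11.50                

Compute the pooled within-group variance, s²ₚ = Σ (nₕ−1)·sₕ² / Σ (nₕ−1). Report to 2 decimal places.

1: (94−1)·17.72² = 93·313.9984 = 29201.8512
2: (116−1)·7.46² = 115·55.6516 = 6399.934
3: (94−1)·11.50² = 93·132.25 = 12299.25
Numerator = 47901.0352; denominator = Σ(nₕ−1) = 301.
s²ₚ = 47901.0352/301 = 159.1397... → 159.14.

159.14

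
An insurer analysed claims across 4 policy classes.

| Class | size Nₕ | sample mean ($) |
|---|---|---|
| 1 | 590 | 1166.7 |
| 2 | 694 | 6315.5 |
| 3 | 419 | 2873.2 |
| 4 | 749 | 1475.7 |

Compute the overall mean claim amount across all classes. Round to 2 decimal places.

3009.98

N = 2452; weights Wₕ = Nₕ/N = (0.2406, 0.2830, 0.1709, 0.3055).
x̄_st = Σ Wₕ·x̄ₕ = 0.2406·1166.7 + 0.2830·6315.5 + 0.1709·2873.2 + 0.3055·1475.7 ≈ 3009.9837...
→ 3009.98.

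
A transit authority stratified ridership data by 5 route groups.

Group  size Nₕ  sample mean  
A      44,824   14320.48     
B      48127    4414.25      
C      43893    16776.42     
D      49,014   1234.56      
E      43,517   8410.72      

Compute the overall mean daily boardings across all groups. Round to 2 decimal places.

x̄_st = (Σ Nₕx̄ₕ) / (Σ Nₕ) = (44824·14320.48 + 48127·4414.25 + 43893·16776.42 + 49014·1234.56 + 43517·8410.72) / 229375
= 2017233234.41 / 229375 = 8794.4773... → 8794.48.

8794.48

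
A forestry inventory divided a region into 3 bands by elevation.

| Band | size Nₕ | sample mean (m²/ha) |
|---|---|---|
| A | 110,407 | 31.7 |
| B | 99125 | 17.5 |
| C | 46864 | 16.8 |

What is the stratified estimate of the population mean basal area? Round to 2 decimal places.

N = 110407 + 99125 + 46864 = 256396.
Weight each subgroup mean by Nₕ/N and sum.
Σ Nₕx̄ₕ = 110407·31.7 + 99125·17.5 + 46864·16.8 = 3499901.9 + 1734687.5 + 787315.2 = 6021904.6.
Divide by N: 6021904.6 / 256396 = 23.4867... → 23.49.

23.49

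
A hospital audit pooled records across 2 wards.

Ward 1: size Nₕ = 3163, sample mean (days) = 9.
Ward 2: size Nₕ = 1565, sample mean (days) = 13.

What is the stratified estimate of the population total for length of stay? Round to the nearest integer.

48812

1: 3163·9 = 28467
2: 1565·13 = 20345
τ̂ = Σ Nₕx̄ₕ = 48812.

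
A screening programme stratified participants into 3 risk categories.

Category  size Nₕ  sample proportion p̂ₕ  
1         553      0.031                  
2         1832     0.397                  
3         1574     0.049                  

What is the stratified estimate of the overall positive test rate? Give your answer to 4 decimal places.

Wₕ = Nₕ/N with N = 3959: 0.1397, 0.4627, 0.3976.
p̂_st = 0.1397·0.031 + 0.4627·0.397 + 0.3976·0.049 ≈ 0.207520... → 0.2075.

0.2075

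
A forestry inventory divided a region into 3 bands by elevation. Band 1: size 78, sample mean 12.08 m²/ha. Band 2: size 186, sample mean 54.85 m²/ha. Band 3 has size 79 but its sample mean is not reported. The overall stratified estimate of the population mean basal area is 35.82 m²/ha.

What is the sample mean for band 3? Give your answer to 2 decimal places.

N = 78 + 186 + 79 = 343.
Overall total = μ·N = 35.82·343 = 12286.26.
Subtract the known strata: 78·12.08 + 186·54.85 = 11144.34.
Remaining total for band 3: 12286.26 − 11144.34 = 1141.92.
Divide by its size: 1141.92 / 79 = 14.4547... → 14.45.

14.45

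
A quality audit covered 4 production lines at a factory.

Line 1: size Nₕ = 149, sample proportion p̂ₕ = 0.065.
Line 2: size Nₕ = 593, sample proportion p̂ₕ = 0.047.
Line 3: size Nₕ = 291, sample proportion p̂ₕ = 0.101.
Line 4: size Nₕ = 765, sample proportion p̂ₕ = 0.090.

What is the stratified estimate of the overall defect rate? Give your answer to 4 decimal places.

0.0755

Wₕ = Nₕ/N with N = 1798: 0.0829, 0.3298, 0.1618, 0.4255.
p̂_st = 0.0829·0.065 + 0.3298·0.047 + 0.1618·0.101 + 0.4255·0.090 ≈ 0.075527... → 0.0755.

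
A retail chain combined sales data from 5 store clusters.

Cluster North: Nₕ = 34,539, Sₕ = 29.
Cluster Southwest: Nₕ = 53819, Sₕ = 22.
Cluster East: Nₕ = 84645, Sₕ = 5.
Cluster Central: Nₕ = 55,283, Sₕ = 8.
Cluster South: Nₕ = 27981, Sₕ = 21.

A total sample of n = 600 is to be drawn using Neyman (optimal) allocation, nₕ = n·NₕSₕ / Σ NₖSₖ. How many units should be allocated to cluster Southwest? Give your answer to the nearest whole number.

195

North: NₕSₕ = 34539·29 = 1001631
Southwest: NₕSₕ = 53819·22 = 1184018
East: NₕSₕ = 84645·5 = 423225
Central: NₕSₕ = 55283·8 = 442264
South: NₕSₕ = 27981·21 = 587601
Σ NₕSₕ = 3638739.
n_Southwest = 600·1184018/3638739 = 195.235... → 195.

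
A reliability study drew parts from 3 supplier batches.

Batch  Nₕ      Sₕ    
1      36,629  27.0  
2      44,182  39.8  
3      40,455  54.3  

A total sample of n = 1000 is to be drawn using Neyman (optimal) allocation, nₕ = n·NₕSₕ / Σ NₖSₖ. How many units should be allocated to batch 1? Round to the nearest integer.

Σ NₕSₕ = 36629·27.0 + 44182·39.8 + 40455·54.3 = 4944133.1.
Share for 1: 988983/4944133.1 = 0.20003.
n_1 = 1000 × 0.20003 = 200.032... → 200.

200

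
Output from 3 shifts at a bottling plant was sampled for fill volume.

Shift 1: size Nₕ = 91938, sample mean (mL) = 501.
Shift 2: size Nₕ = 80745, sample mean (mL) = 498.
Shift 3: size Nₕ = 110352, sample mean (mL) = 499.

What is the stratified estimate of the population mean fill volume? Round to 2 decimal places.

499.36

N = 283035; weights Wₕ = Nₕ/N = (0.3248, 0.2853, 0.3899).
x̄_st = Σ Wₕ·x̄ₕ = 0.3248·501 + 0.2853·498 + 0.3899·499 ≈ 499.3644...
→ 499.36.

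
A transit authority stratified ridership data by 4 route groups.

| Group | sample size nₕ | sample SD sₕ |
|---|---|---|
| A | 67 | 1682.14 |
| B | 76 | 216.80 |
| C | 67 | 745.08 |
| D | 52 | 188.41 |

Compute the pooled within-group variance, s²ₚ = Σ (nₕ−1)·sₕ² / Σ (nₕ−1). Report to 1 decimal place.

886544.1

Degrees of freedom: 66 + 75 + 66 + 51 = 258.
Σ(nₕ−1)sₕ² = 66·2829594.9796 + 75·47002.24 + 66·555144.2064 + 51·35498.3281 = 228728369.0091.
s²ₚ = 228728369.0091 / 258 = 886544.066... → 886544.1.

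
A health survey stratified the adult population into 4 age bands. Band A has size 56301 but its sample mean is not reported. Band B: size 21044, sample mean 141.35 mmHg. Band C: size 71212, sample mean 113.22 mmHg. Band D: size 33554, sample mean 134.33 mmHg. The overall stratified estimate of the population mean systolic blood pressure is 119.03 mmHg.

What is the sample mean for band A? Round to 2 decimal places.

Σ Nₕx̄ₕ = N·μ, so 56301·x̄_A = 182111·119.03 − (21044·141.35 + 71212·113.22 + 33554·134.33).
= 21676672.33 − 15544500.86 = 6132171.47.
x̄_A = 6132171.47 / 56301 = 108.9176... → 108.92.

108.92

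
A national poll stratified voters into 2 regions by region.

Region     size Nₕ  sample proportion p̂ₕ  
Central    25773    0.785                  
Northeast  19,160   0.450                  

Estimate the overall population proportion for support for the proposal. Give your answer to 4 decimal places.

N = 25773 + 19160 = 44933.
Overall proportion = Σ (Nₕ/N)·p̂ₕ.
Σ Nₕp̂ₕ = 20231.805 + 8622 = 28853.805.
28853.805 / 44933 = 0.642152... → 0.6422.

0.6422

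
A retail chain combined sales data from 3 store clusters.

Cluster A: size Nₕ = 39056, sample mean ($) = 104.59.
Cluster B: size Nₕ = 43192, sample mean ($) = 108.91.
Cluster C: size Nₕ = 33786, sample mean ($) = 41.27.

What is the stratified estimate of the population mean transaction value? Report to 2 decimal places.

87.76

N = 116034; weights Wₕ = Nₕ/N = (0.3366, 0.3722, 0.2912).
x̄_st = Σ Wₕ·x̄ₕ = 0.3366·104.59 + 0.3722·108.91 + 0.2912·41.27 ≈ 87.7610...
→ 87.76.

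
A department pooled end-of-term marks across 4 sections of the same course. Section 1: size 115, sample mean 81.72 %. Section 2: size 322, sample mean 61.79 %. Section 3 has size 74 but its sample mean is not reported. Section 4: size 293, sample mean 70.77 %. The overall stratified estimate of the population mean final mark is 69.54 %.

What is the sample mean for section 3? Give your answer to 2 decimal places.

N = 115 + 322 + 74 + 293 = 804.
Overall total = μ·N = 69.54·804 = 55910.16.
Subtract the known strata: 115·81.72 + 322·61.79 + 293·70.77 = 50029.79.
Remaining total for section 3: 55910.16 − 50029.79 = 5880.37.
Divide by its size: 5880.37 / 74 = 79.4645... → 79.46.

79.46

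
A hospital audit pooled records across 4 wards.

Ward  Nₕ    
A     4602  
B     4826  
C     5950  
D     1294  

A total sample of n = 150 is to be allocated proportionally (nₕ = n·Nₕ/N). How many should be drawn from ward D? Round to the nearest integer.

Share of ward D = 1294/16672 = 0.07762.
Allocate 150 × 0.07762 = 11.642... → 12.

12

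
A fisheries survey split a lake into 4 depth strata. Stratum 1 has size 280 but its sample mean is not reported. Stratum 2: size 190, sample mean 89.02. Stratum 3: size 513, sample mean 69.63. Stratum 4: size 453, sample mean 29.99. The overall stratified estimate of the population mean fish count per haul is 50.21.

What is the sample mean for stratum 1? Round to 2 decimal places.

N = 280 + 190 + 513 + 453 = 1436.
Overall total = μ·N = 50.21·1436 = 72101.56.
Subtract the known strata: 190·89.02 + 513·69.63 + 453·29.99 = 66219.46.
Remaining total for stratum 1: 72101.56 − 66219.46 = 5882.1.
Divide by its size: 5882.1 / 280 = 21.0075 → 21.01.

21.01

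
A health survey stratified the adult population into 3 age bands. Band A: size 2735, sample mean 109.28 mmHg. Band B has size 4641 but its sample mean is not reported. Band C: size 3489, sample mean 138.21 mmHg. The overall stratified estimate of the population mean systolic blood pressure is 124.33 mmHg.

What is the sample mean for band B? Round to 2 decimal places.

122.76

N = 2735 + 4641 + 3489 = 10865.
Overall total = μ·N = 124.33·10865 = 1350845.45.
Subtract the known strata: 2735·109.28 + 3489·138.21 = 781095.49.
Remaining total for band B: 1350845.45 − 781095.49 = 569749.96.
Divide by its size: 569749.96 / 4641 = 122.7645... → 122.76.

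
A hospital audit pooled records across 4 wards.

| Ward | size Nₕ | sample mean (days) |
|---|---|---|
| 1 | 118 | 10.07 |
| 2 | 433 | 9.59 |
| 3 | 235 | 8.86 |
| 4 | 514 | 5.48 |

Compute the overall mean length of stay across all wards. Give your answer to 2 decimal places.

x̄_st = (Σ Nₕx̄ₕ) / (Σ Nₕ) = (118·10.07 + 433·9.59 + 235·8.86 + 514·5.48) / 1300
= 10239.55 / 1300 = 7.8766... → 7.88.

7.88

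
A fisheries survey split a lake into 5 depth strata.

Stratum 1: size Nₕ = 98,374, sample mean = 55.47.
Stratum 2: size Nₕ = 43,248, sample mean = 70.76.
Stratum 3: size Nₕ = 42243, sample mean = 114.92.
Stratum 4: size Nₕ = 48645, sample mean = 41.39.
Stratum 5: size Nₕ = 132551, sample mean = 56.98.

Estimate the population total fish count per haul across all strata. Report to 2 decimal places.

22937772.35

Estimate total by summing Nₕ·x̄ₕ over strata.
98374·55.47 + 43248·70.76 + 42243·114.92 + 48645·41.39 + 132551·56.98 = 5456805.78 + 3060228.48 + 4854565.56 + 2013416.55 + 7552755.98 = 22937772.35.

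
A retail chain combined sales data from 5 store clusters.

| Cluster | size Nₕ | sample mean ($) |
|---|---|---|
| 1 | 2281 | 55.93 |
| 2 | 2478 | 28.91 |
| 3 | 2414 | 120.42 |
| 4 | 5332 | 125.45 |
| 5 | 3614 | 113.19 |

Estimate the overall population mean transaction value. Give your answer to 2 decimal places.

x̄_st = (Σ Nₕx̄ₕ) / (Σ Nₕ) = (2281·55.93 + 2478·28.91 + 2414·120.42 + 5332·125.45 + 3614·113.19) / 16119
= 1567877.25 / 16119 = 97.2689... → 97.27.

97.27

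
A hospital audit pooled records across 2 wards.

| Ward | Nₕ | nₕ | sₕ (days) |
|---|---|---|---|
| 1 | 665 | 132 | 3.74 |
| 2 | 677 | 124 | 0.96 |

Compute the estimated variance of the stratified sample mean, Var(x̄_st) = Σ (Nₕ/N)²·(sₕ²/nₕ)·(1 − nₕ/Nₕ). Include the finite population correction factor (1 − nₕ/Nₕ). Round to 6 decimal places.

N = 1342; Wₕ = Nₕ/N.
ward 1: (665/1342)²·3.74²/132·(1 − 132/665) = 0.020855139
ward 2: (677/1342)²·0.96²/124·(1 − 124/677) = 0.001545004
Sum = 0.022400143 → 0.022400.

0.022400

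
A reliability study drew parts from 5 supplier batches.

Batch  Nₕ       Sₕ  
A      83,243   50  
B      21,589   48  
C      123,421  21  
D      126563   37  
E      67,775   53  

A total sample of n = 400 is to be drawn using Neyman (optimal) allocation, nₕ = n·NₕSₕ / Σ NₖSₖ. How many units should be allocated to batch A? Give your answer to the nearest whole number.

104

A: NₕSₕ = 83243·50 = 4162150
B: NₕSₕ = 21589·48 = 1036272
C: NₕSₕ = 123421·21 = 2591841
D: NₕSₕ = 126563·37 = 4682831
E: NₕSₕ = 67775·53 = 3592075
Σ NₕSₕ = 16065169.
n_A = 400·4162150/16065169 = 103.632... → 104.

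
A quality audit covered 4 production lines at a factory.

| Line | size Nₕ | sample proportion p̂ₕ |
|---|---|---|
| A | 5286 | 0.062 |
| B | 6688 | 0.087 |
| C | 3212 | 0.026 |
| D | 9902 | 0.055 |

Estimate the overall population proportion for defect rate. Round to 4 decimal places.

0.0613

N = 5286 + 6688 + 3212 + 9902 = 25088.
Overall proportion = Σ (Nₕ/N)·p̂ₕ.
Σ Nₕp̂ₕ = 327.732 + 581.856 + 83.512 + 544.61 = 1537.71.
1537.71 / 25088 = 0.061293... → 0.0613.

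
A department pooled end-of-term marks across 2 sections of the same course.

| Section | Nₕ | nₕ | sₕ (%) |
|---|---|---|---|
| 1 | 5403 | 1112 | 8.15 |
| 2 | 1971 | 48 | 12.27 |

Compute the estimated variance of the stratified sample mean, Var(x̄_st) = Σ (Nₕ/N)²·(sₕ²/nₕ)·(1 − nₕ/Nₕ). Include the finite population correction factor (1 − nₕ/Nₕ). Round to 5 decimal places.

0.24410

N = 7374; Wₕ = Nₕ/N.
section 1: (5403/7374)²·8.15²/1112·(1 − 1112/5403) = 0.02546816
section 2: (1971/7374)²·12.27²/48·(1 − 48/1971) = 0.21862888
Sum = 0.24409704 → 0.24410.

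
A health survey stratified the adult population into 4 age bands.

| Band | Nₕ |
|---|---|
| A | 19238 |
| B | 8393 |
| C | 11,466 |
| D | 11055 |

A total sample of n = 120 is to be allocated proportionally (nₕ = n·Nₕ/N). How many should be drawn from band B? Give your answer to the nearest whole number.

Share of band B = 8393/50152 = 0.16735.
Allocate 120 × 0.16735 = 20.082... → 20.

20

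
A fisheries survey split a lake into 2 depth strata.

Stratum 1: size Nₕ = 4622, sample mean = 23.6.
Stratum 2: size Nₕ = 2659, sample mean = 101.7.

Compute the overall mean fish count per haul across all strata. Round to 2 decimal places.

x̄_st = (Σ Nₕx̄ₕ) / (Σ Nₕ) = (4622·23.6 + 2659·101.7) / 7281
= 379499.5 / 7281 = 52.1219... → 52.12.

52.12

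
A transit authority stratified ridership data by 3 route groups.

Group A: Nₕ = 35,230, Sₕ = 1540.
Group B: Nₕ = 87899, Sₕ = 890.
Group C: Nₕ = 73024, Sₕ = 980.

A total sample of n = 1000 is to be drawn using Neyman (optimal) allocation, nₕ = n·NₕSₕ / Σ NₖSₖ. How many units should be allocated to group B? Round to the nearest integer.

383

A: NₕSₕ = 35230·1540 = 54254200
B: NₕSₕ = 87899·890 = 78230110
C: NₕSₕ = 73024·980 = 71563520
Σ NₕSₕ = 204047830.
n_B = 1000·78230110/204047830 = 383.391... → 383.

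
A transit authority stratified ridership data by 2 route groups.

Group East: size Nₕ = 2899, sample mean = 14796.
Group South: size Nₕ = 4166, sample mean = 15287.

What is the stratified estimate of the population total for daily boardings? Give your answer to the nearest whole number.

Estimate total by summing Nₕ·x̄ₕ over strata.
2899·14796 + 4166·15287 = 42893604 + 63685642 = 106579246.

106579246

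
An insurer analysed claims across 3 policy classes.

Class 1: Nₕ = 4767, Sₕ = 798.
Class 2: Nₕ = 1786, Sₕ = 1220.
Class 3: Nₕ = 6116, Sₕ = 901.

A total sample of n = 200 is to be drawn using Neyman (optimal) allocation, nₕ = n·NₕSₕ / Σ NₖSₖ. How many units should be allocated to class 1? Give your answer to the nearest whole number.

66

Σ NₕSₕ = 4767·798 + 1786·1220 + 6116·901 = 11493502.
Share for 1: 3804066/11493502 = 0.33098.
n_1 = 200 × 0.33098 = 66.195... → 66.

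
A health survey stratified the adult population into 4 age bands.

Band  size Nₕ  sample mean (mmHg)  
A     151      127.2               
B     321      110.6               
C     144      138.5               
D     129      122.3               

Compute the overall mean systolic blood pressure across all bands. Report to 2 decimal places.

121.38

N = 745; weights Wₕ = Nₕ/N = (0.2027, 0.4309, 0.1933, 0.1732).
x̄_st = Σ Wₕ·x̄ₕ = 0.2027·127.2 + 0.4309·110.6 + 0.1933·138.5 + 0.1732·122.3 ≈ 121.3832...
→ 121.38.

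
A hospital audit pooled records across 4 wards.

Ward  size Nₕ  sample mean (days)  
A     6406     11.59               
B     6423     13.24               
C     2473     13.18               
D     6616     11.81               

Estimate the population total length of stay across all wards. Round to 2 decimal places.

270015.16

A: 6406·11.59 = 74245.54
B: 6423·13.24 = 85040.52
C: 2473·13.18 = 32594.14
D: 6616·11.81 = 78134.96
τ̂ = Σ Nₕx̄ₕ = 270015.16.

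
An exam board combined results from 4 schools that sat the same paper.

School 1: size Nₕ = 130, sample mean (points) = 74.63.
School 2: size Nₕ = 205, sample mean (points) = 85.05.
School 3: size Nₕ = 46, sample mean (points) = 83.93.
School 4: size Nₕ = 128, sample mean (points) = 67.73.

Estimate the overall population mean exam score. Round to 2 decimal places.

x̄_st = (Σ Nₕx̄ₕ) / (Σ Nₕ) = (130·74.63 + 205·85.05 + 46·83.93 + 128·67.73) / 509
= 39667.37 / 509 = 77.9320... → 77.93.

77.93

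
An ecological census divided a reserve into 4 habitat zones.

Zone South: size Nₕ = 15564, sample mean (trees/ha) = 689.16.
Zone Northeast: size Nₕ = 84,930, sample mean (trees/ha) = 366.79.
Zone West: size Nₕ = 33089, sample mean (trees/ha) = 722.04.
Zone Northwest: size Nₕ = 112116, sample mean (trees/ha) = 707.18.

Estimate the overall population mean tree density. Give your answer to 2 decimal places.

590.38

N = 245699; weights Wₕ = Nₕ/N = (0.0633, 0.3457, 0.1347, 0.4563).
x̄_st = Σ Wₕ·x̄ₕ = 0.0633·689.16 + 0.3457·366.79 + 0.1347·722.04 + 0.4563·707.18 ≈ 590.3782...
→ 590.38.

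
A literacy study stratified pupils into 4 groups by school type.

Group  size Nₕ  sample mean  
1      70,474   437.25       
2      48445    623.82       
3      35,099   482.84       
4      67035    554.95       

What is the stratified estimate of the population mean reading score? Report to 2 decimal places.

N = 70474 + 48445 + 35099 + 67035 = 221053.
Overall mean = Σ (Nₕ/N)·x̄ₕ — weight by population share, not a simple average.
Σ Nₕx̄ₕ = 70474·437.25 + 48445·623.82 + 35099·482.84 + 67035·554.95 = 30814756.5 + 30220959.9 + 16947201.16 + 37201073.25 = 115183990.81.
Divide by N: 115183990.81 / 221053 = 521.0696... → 521.07.

521.07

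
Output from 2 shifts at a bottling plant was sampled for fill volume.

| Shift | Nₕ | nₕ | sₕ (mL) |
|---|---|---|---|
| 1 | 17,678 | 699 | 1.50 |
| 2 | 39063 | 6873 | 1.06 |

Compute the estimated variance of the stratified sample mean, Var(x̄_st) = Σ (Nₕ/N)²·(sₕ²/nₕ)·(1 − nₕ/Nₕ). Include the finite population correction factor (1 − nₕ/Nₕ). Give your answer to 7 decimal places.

N = 56741. Term for each stratum: Wₕ²sₕ²/nₕ·(1−nₕ/Nₕ).
Var(x̄_st) = 0.0003000935 + 0.0000638496 = 0.0003639431 → 0.0003639.

0.0003639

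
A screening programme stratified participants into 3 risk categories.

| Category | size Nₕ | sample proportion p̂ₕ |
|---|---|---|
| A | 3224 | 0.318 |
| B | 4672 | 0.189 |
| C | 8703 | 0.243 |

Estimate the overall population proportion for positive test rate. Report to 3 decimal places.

Wₕ = Nₕ/N with N = 16599: 0.1942, 0.2815, 0.5243.
p̂_st = 0.1942·0.318 + 0.2815·0.189 + 0.5243·0.243 ≈ 0.24237... → 0.242.

0.242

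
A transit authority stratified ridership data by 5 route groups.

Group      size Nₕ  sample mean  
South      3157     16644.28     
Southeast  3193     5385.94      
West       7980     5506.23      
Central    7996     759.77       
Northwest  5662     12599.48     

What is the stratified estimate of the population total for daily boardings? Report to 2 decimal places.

191096390.46

Population total = Σ Nₕ·x̄ₕ (each stratum's size times its mean).
3157·16644.28 + 3193·5385.94 + 7980·5506.23 + 7996·759.77 + 5662·12599.48 = 52545991.96 + 17197306.42 + 43939715.4 + 6075120.92 + 71338255.76 = 191096390.46.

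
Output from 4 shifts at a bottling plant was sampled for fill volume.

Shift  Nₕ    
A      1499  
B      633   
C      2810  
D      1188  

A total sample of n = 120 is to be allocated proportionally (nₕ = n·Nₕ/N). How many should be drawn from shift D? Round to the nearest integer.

23

N = 1499 + 633 + 2810 + 1188 = 6130.
n_D = 120·1188/6130 = 23.256... → 23.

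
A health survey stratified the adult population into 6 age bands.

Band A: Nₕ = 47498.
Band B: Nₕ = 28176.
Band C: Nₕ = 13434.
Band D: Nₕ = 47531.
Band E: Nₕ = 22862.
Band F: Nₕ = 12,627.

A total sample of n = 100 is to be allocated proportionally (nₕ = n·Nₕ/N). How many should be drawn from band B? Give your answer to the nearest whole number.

N = 47498 + 28176 + 13434 + 47531 + 22862 + 12627 = 172128.
n_B = 100·28176/172128 = 16.369... → 16.

16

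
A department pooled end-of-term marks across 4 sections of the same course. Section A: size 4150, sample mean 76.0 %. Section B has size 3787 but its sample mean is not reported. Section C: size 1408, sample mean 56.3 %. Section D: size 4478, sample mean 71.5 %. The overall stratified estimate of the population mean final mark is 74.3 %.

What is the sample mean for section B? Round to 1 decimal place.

82.4

N = 4150 + 3787 + 1408 + 4478 = 13823.
Overall total = μ·N = 74.3·13823 = 1027048.9.
Subtract the known strata: 4150·76.0 + 1408·56.3 + 4478·71.5 = 714847.4.
Remaining total for section B: 1027048.9 − 714847.4 = 312201.5.
Divide by its size: 312201.5 / 3787 = 82.440... → 82.4.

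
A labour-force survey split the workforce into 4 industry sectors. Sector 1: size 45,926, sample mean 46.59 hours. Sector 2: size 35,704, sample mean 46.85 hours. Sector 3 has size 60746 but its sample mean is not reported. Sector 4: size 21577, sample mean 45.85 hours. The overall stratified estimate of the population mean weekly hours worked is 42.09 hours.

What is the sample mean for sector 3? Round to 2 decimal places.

Σ Nₕx̄ₕ = N·μ, so 60746·x̄_3 = 163953·42.09 − (45926·46.59 + 35704·46.85 + 21577·45.85).
= 6900781.77 − 4801730.19 = 2099051.58.
x̄_3 = 2099051.58 / 60746 = 34.5546... → 34.55.

34.55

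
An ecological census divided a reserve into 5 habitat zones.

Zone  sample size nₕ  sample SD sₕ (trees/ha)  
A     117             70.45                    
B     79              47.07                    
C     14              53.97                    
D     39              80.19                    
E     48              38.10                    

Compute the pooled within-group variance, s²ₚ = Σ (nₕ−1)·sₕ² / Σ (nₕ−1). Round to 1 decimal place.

A: (117−1)·70.45² = 116·4963.2025 = 575731.49
B: (79−1)·47.07² = 78·2215.5849 = 172815.6222
C: (14−1)·53.97² = 13·2912.7609 = 37865.8917
D: (39−1)·80.19² = 38·6430.4361 = 244356.5718
E: (48−1)·38.10² = 47·1451.61 = 68225.67
Numerator = 1098995.2457; denominator = Σ(nₕ−1) = 292.
s²ₚ = 1098995.2457/292 = 3763.682... → 3763.7.

3763.7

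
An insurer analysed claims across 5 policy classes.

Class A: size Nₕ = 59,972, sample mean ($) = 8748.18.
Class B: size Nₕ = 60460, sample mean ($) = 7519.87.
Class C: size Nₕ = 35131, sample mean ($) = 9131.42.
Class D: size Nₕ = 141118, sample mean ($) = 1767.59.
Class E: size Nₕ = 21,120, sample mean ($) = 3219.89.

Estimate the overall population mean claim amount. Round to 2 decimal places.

5089.78

x̄_st = (Σ Nₕx̄ₕ) / (Σ Nₕ) = (59972·8748.18 + 60460·7519.87 + 35131·9131.42 + 141118·1767.59 + 21120·3219.89) / 317801
= 1617535949.6 / 317801 = 5089.7761... → 5089.78.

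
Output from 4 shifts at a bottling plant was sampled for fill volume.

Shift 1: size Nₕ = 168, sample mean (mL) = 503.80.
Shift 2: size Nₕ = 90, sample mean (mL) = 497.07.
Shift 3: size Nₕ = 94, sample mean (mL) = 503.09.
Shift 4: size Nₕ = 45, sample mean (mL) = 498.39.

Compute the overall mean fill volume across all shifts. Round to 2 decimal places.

501.49

N = 397; weights Wₕ = Nₕ/N = (0.4232, 0.2267, 0.2368, 0.1134).
x̄_st = Σ Wₕ·x̄ₕ = 0.4232·503.80 + 0.2267·497.07 + 0.2368·503.09 + 0.1134·498.39 ≈ 501.4930...
→ 501.49.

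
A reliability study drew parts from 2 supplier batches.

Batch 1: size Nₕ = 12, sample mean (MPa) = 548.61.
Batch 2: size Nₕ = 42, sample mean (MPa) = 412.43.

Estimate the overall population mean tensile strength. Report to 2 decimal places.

442.69

x̄_st = (Σ Nₕx̄ₕ) / (Σ Nₕ) = (12·548.61 + 42·412.43) / 54
= 23905.38 / 54 = 442.6922... → 442.69.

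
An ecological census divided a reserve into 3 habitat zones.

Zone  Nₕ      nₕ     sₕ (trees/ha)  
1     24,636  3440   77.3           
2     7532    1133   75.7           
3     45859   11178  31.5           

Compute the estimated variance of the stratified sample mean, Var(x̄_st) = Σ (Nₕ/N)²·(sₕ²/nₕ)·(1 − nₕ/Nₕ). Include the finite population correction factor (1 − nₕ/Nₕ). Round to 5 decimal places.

0.21221

N = 78027. Term for each stratum: Wₕ²sₕ²/nₕ·(1−nₕ/Nₕ).
Var(x̄_st) = 0.14898235 + 0.04004004 + 0.02318907 = 0.21221146 → 0.21221.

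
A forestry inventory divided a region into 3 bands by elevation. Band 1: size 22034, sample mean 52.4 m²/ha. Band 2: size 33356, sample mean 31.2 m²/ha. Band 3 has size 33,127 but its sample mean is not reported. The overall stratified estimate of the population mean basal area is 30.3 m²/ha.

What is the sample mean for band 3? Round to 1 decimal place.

N = 22034 + 33356 + 33127 = 88517.
Overall total = μ·N = 30.3·88517 = 2682065.1.
Subtract the known strata: 22034·52.4 + 33356·31.2 = 2195288.8.
Remaining total for band 3: 2682065.1 − 2195288.8 = 486776.3.
Divide by its size: 486776.3 / 33127 = 14.694... → 14.7.

14.7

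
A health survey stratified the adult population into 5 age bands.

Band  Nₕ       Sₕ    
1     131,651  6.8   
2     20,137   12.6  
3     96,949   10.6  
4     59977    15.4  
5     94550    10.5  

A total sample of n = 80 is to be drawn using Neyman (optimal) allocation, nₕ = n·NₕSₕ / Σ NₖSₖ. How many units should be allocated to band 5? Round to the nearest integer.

Σ NₕSₕ = 131651·6.8 + 20137·12.6 + 96949·10.6 + 59977·15.4 + 94550·10.5 = 4093033.2.
Share for 5: 992775/4093033.2 = 0.24255.
n_5 = 80 × 0.24255 = 19.404... → 19.

19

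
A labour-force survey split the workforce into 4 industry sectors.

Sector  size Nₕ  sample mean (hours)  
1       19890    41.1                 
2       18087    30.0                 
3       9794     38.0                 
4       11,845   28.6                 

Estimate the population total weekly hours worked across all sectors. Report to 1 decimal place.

Estimate total by summing Nₕ·x̄ₕ over strata.
19890·41.1 + 18087·30.0 + 9794·38.0 + 11845·28.6 = 817479 + 542610 + 372172 + 338767 = 2071028.0.

2071028.0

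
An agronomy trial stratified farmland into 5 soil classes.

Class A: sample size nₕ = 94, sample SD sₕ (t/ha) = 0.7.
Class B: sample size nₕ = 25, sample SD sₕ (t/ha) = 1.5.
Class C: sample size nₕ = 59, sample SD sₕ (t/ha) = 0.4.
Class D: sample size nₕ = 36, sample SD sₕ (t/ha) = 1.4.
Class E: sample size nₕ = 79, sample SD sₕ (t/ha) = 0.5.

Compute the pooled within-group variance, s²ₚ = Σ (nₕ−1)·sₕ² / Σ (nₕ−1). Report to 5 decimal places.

0.68385

A: (94−1)·0.7² = 93·0.49 = 45.57
B: (25−1)·1.5² = 24·2.25 = 54
C: (59−1)·0.4² = 58·0.16 = 9.28
D: (36−1)·1.4² = 35·1.96 = 68.6
E: (79−1)·0.5² = 78·0.25 = 19.5
Numerator = 196.95; denominator = Σ(nₕ−1) = 288.
s²ₚ = 196.95/288 = 0.6838542... → 0.68385.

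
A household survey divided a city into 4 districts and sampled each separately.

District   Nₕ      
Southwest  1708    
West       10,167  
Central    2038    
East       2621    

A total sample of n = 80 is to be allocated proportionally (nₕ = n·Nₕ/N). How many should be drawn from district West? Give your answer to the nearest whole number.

49

Share of district West = 10167/16534 = 0.61491.
Allocate 80 × 0.61491 = 49.193... → 49.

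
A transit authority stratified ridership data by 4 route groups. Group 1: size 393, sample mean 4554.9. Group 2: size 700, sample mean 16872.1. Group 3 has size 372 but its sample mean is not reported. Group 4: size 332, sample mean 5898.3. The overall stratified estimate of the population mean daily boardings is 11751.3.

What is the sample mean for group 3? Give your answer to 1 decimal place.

Σ Nₕx̄ₕ = N·μ, so 372·x̄_3 = 1797·11751.3 − (393·4554.9 + 700·16872.1 + 332·5898.3).
= 21117086.1 − 15558781.3 = 5558304.8.
x̄_3 = 5558304.8 / 372 = 14941.680... → 14941.7.

14941.7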